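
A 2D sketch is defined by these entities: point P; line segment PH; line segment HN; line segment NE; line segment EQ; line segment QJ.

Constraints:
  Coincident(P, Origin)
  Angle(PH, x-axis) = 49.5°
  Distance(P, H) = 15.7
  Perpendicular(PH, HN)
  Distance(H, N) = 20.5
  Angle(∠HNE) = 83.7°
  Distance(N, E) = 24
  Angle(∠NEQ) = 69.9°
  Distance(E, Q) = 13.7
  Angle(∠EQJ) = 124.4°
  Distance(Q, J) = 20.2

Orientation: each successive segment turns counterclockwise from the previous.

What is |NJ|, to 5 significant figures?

17.857

∠NEQ = 69.9° gives EQ at -14.100° from the x-axis; with |EQ| = 13.7, Q = (-5.5947, 2.0646). ∠EQJ = 124.4° gives QJ at 41.500° from the x-axis; with |QJ| = 20.2, J = (9.5342, 15.450). Then |NJ| = |J − N| = 17.857.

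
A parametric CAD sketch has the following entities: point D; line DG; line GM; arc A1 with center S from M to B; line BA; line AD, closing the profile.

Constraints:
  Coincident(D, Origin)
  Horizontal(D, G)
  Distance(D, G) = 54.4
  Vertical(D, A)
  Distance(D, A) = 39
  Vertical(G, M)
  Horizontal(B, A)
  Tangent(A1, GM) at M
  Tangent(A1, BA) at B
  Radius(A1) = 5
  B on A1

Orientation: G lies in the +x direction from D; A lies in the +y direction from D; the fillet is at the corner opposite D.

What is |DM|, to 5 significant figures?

64.151

The virtual corner opposite D is at (54.400, 39.000). Since A1 is tangent to GM there, SM ⟂ GM and the tangent condition forces SB to be normal to BA, with radius 5.0, so the center S sits 5.0 in from both sides at S = (49.400, 34.000). That places the tangent points at M = (54.400, 34.000) on GM and B = (49.400, 39.000) on BA. Then |DM| = |M − D| = 64.151.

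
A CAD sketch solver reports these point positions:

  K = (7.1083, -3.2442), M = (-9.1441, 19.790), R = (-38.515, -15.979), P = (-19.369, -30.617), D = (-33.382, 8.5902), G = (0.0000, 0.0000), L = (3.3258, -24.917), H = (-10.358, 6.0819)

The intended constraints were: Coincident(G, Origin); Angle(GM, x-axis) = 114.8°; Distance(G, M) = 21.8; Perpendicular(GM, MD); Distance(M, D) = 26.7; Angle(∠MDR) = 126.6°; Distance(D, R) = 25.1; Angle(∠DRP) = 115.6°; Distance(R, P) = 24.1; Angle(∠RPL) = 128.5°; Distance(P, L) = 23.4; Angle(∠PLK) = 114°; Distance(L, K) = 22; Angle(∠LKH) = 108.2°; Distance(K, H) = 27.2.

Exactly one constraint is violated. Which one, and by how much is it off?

Distance(K, H) = 27.2 — off by 7.40.

G = (0.00, 0.00) ✓; GM at 114.8° ✓; |GM| = 21.80 ✓; ∠(GM, MD) = 90.00° ✓; |MD| = 26.70 ✓; ∠MDR = 126.6° ✓; |DR| = 25.10 ✓; ∠DRP = 115.6° ✓; |RP| = 24.10 ✓; ∠RPL = 128.5° ✓; |PL| = 23.40 ✓; ∠PLK = 114.0° ✓; |LK| = 22.00 ✓; ∠LKH = 108.2° ✓; |KH| = 19.80 ✗.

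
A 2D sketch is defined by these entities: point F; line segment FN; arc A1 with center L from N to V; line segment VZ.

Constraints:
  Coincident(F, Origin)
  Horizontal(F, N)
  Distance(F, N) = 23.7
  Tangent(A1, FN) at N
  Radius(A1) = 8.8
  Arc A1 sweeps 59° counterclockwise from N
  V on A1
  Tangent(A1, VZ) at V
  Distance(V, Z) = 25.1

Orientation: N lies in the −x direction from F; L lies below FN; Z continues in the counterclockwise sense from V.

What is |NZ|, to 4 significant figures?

32.92

On A1, N sits at bearing 90° from L; a 59° counterclockwise sweep puts V at bearing 149°, so V = L + 8.8·(cos 149°, sin 149°) = (-31.24, -4.268). The tangent condition forces LV to be normal to VZ, so VZ runs along (−sin 149°, cos 149°); with |VZ| = 25.1, Z = (-44.17, -25.78). Then |NZ| = |Z − N| = 32.92.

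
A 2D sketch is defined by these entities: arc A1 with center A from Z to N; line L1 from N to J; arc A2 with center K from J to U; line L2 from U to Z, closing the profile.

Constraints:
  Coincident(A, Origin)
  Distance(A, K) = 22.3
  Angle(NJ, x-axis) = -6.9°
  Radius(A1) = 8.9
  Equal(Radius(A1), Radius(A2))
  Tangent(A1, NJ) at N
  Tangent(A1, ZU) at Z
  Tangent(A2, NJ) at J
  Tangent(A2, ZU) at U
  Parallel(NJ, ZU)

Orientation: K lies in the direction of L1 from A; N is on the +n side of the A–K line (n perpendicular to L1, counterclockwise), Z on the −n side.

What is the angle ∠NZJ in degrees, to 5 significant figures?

51.403°

The slot axis is L1's direction at -6.9°, so u = (cos -6.9°, sin -6.9°) = (0.99276, -0.12014) and n = (−sin -6.9°, cos -6.9°) = (0.12014, 0.99276). A is at the origin and K lies 22.3 along u from A, so K = 22.3·u = (22.138, -2.6791). Tangency of A1 to both parallel lines with radius 8.9 puts N and Z at A ± 8.9·n: N = (1.0692, 8.8355), Z = (-1.0692, -8.8355). Equal radii place J and U the same way about K: J = K + 8.9·n = (23.208, 6.1565), U = K − 8.9·n = (21.069, -11.515). Then cos ∠NZJ = ZN·ZJ / (|ZN||ZJ|), giving 51.403°.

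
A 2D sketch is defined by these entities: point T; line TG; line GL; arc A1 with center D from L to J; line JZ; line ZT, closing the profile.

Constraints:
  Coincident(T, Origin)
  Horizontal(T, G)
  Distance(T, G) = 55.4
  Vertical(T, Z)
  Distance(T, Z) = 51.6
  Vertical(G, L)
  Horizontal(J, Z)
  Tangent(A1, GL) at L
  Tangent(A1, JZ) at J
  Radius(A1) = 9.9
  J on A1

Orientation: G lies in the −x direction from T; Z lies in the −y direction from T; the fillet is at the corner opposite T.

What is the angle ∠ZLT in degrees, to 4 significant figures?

47.10°

The virtual corner opposite T is at (-55.40, -51.60). Since A1 is tangent to GL there, DL ⟂ GL and since A1 is tangent to JZ there, DJ ⟂ JZ, with radius 9.9, so the center D sits 9.9 in from both sides at D = (-45.50, -41.70). That places the tangent points at L = (-55.40, -41.70) on GL and J = (-45.50, -51.60) on JZ. Then cos ∠ZLT = LZ·LT / (|LZ||LT|), giving 47.10°.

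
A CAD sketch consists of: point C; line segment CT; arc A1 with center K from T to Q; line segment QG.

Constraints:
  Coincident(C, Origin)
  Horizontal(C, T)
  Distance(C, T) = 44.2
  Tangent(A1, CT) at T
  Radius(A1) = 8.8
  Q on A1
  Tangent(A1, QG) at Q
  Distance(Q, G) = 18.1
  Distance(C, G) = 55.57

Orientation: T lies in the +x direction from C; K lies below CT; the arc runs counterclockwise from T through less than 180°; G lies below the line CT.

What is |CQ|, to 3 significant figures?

39.6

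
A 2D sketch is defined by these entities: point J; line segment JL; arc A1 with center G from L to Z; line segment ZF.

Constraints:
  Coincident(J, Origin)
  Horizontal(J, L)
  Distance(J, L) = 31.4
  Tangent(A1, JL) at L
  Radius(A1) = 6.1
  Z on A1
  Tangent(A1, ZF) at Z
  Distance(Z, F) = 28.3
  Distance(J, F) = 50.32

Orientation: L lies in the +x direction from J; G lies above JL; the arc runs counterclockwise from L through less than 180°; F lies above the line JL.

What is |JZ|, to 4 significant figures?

38.02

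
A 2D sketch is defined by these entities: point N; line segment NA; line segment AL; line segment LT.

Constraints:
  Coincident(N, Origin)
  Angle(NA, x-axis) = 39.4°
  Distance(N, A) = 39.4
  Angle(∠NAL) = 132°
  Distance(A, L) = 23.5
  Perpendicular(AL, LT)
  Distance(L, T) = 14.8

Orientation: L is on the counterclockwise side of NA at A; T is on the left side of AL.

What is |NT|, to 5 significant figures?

51.924

N is at the origin; NA runs at 39.4° with length 39.4, so A = 39.4·(cos 39.4°, sin 39.4°) = (30.446, 25.008). ∠NAL = 132.0°, so AL runs at 39.4° + (180° − 132.0°) = 87.400° from the x-axis; with |AL| = 23.5, L = A + 23.5·(cos 87.400°, sin 87.400°) = (31.512, 48.484). The perpendicularity gives LT at right angles to AL; with |LT| = 14.8 on the left of AL, T = L + 14.8·(-0.99897, 0.045363) = (16.727, 49.156). Then |NT| = |T − N| = 51.924.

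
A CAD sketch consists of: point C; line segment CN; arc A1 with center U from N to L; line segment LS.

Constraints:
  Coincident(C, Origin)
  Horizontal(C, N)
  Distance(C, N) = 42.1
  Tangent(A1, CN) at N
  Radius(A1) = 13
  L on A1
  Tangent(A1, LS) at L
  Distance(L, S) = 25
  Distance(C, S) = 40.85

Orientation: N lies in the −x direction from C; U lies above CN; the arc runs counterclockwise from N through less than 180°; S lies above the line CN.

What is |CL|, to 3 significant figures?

31.1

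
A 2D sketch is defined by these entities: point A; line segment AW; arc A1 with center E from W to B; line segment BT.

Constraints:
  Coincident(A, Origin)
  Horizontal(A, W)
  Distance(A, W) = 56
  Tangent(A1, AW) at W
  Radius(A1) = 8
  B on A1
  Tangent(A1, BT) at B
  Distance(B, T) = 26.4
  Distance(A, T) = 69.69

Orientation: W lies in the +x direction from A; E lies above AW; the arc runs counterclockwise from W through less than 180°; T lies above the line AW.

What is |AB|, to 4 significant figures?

64.57

A is at the origin; A and W share the same y with |AW| = 56.0 and W on the +x side, so W = (56.00, 0.000). A1 meets AW tangentially, so EW is at right angles to AW, so E = W + (0, 8) = (56.00, 8.000). Since EB ⟂ BT (tangency), |ET| = √(8.0² + 26.4²) = 27.59 regardless of where B sits on A1. So T lies on both circle(A, 69.69) and circle(E, 27.59); the above-AW intersection is T = (60.10, 35.28). B is the foot of the tangent from T: B = (63.92, 9.156).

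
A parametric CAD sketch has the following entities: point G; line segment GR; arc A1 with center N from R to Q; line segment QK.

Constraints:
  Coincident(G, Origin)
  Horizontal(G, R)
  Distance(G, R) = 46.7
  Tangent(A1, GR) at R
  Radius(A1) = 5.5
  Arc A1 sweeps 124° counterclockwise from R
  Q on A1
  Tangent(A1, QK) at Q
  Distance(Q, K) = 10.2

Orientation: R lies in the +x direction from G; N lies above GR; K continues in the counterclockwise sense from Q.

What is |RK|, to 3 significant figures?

17.1

On A1, R sits at bearing -90° from N; a 124° counterclockwise sweep puts Q at bearing 34°, so Q = N + 5.5·(cos 34°, sin 34°) = (51.3, 8.58). A1 meets QK tangentially, so NQ is at right angles to QK, so QK runs along (−sin 34°, cos 34°); with |QK| = 10.2, K = (45.6, 17.0). Then |RK| = |K − R| = 17.1.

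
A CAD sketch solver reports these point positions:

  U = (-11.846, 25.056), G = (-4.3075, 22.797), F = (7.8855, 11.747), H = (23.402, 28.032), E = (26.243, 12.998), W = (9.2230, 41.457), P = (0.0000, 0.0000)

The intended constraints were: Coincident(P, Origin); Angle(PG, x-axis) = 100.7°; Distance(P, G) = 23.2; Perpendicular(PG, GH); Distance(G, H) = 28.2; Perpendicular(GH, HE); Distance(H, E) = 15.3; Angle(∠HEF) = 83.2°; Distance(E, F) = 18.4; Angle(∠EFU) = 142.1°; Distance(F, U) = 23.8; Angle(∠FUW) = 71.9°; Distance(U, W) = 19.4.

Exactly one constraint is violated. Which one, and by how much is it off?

Distance(U, W) = 19.4 — off by 7.30.

P = (0.00, 0.00) ✓; PG at 100.7° ✓; |PG| = 23.20 ✓; ∠(PG, GH) = 90.00° ✓; |GH| = 28.20 ✓; ∠(GH, HE) = 90.00° ✓; |HE| = 15.30 ✓; ∠HEF = 83.20° ✓; |EF| = 18.40 ✓; ∠EFU = 142.1° ✓; |FU| = 23.80 ✓; ∠FUW = 71.90° ✓; |UW| = 26.70 ✗.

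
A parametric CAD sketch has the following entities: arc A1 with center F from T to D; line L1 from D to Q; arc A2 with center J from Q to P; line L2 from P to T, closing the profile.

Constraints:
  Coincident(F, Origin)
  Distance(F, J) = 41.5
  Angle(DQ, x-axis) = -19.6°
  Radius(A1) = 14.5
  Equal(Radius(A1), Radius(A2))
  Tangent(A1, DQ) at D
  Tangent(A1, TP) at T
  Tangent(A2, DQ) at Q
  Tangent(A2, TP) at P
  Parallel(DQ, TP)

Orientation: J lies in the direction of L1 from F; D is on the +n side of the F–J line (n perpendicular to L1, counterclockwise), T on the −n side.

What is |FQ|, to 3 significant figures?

44.0

The slot axis is L1's direction at -19.6°, so u = (cos -19.6°, sin -19.6°) = (0.942, -0.335) and n = (−sin -19.6°, cos -19.6°) = (0.335, 0.942). F is at the origin and J lies 41.5 along u from F, so J = 41.5·u = (39.1, -13.9). Tangency of A1 to both parallel lines with radius 14.5 puts D and T at F ± 14.5·n: D = (4.86, 13.7), T = (-4.86, -13.7). Equal radii place Q and P the same way about J: Q = J + 14.5·n = (44.0, -0.261), P = J − 14.5·n = (34.2, -27.6). Then |FQ| = |Q − F| = 44.0.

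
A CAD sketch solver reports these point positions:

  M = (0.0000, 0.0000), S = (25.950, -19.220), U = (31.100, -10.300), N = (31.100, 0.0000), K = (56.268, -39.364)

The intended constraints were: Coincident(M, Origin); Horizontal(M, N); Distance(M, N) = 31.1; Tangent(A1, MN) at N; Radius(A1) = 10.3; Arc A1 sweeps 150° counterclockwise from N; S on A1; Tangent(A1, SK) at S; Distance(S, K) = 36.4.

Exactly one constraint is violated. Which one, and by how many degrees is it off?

Tangent(A1, SK) at S — off by 3.60°.

M = (0.00, 0.00) ✓; M.y = 0.00, N.y = 0.00 ✓; |MN| = 31.10 ✓; ∠(UN, NM) = 90.00° ✓; |UN| = 10.30 ✓; bearing(U→S) − bearing(U→N) = 150.0° ✓; |US| = 10.30 ✓; ∠(US, SK) = 93.60° ✗; |SK| = 36.40 ✓.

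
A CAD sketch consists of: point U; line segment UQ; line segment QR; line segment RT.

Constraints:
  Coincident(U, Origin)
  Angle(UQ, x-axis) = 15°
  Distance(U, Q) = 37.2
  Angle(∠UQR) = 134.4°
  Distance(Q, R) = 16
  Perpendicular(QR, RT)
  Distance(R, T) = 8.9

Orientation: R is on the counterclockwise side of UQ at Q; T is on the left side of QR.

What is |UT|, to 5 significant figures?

45.594

U is at the origin; UQ runs at 15.0° with length 37.2, so Q = 37.2·(cos 15.0°, sin 15.0°) = (35.932, 9.6281). ∠UQR = 134.4°, so QR runs at 15.0° + (180° − 134.4°) = 60.600° from the x-axis; with |QR| = 16.0, R = Q + 16.0·(cos 60.600°, sin 60.600°) = (43.787, 23.567). The perpendicularity gives RT at right angles to QR; with |RT| = 8.9 on the left of QR, T = R + 8.9·(-0.87121, 0.49090) = (36.033, 27.937). Then |UT| = |T − U| = 45.594.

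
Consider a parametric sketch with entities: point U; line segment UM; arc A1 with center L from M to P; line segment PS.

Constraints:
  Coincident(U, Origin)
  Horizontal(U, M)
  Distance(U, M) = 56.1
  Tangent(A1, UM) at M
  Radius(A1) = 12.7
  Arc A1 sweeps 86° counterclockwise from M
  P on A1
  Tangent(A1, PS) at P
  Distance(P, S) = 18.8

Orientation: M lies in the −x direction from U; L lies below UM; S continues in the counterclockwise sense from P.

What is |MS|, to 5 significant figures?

33.614

U is at the origin; U and M share the same y with |UM| = 56.1 and M on the −x side, so M = (-56.100, 0.0000). Tangency of A1 to UM means the radius LM is perpendicular to UM, so L = M + (0, -12.7) = (-56.100, -12.700). On A1, M sits at bearing 90° from L; an 86° counterclockwise sweep puts P at bearing 176°, so P = L + 12.7·(cos 176°, sin 176°) = (-68.769, -11.814). A1 meets PS tangentially, so LP is at right angles to PS, so PS runs along (−sin 176°, cos 176°); with |PS| = 18.8, S = (-70.080, -30.568). Then |MS| = |S − M| = 33.614.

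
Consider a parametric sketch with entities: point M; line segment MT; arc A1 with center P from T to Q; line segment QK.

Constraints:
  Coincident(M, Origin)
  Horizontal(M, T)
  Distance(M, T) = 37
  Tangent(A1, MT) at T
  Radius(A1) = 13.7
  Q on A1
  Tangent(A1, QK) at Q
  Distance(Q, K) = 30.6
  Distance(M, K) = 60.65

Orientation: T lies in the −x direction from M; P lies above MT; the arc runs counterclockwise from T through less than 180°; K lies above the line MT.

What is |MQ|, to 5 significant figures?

31.577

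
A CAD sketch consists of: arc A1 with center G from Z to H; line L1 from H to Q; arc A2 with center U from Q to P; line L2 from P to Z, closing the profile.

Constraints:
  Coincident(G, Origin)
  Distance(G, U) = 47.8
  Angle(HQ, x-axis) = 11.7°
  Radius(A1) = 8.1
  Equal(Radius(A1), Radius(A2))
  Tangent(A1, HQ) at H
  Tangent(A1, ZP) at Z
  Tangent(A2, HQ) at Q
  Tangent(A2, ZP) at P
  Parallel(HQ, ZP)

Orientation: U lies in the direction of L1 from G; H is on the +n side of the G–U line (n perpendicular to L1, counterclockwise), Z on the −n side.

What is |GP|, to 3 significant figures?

48.5

Tangency of A1 to both parallel lines with radius 8.1 puts H and Z at G ± 8.1·n: H = (-1.64, 7.93), Z = (1.64, -7.93). Equal radii place Q and P the same way about U: Q = U + 8.1·n = (45.2, 17.6), P = U − 8.1·n = (48.4, 1.76). Then |GP| = |P − G| = 48.5.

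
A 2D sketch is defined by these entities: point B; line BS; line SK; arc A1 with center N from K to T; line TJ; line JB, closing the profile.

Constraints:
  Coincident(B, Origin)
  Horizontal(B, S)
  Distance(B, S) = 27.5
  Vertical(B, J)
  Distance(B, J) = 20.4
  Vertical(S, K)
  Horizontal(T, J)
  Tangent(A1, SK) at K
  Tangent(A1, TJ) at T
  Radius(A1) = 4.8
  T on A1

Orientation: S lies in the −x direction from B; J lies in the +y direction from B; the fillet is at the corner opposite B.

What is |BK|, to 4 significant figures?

31.62

The virtual corner opposite B is at (-27.50, 20.40). A1 meets SK tangentially, so NK is at right angles to SK and tangency of A1 to TJ means the radius NT is perpendicular to TJ, with radius 4.8, so the center N sits 4.8 in from both sides at N = (-22.70, 15.60). That places the tangent points at K = (-27.50, 15.60) on SK and T = (-22.70, 20.40) on TJ. Then |BK| = |K − B| = 31.62.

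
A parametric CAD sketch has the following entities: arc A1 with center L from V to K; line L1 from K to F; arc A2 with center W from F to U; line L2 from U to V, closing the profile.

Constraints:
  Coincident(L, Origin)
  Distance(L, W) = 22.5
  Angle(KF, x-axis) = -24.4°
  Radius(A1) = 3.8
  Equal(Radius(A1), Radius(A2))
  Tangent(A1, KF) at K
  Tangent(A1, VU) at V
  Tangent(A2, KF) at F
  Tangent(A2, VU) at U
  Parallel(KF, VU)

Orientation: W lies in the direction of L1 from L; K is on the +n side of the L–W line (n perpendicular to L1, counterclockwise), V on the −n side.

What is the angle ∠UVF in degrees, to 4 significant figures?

18.66°

Tangency of A1 to both parallel lines with radius 3.8 puts K and V at L ± 3.8·n: K = (1.570, 3.461), V = (-1.570, -3.461). Equal radii place F and U the same way about W: F = W + 3.8·n = (22.06, -5.834), U = W − 3.8·n = (18.92, -12.76). Then cos ∠UVF = VU·VF / (|VU||VF|), giving 18.66°.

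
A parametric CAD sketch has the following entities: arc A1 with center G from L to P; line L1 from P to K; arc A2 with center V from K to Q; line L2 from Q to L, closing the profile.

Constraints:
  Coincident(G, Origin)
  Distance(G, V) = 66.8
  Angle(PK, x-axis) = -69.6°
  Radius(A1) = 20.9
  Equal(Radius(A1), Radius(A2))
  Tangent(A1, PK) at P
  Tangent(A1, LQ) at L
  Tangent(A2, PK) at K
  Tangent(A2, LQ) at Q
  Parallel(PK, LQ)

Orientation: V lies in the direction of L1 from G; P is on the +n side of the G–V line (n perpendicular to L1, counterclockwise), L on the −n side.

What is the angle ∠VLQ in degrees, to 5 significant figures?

17.374°

The slot axis is L1's direction at -69.6°, so u = (cos -69.6°, sin -69.6°) = (0.34857, -0.93728) and n = (−sin -69.6°, cos -69.6°) = (0.93728, 0.34857). G is at the origin and V lies 66.8 along u from G, so V = 66.8·u = (23.285, -62.610). Tangency of A1 to both parallel lines with radius 20.9 puts P and L at G ± 20.9·n: P = (19.589, 7.2852), L = (-19.589, -7.2852). Equal radii place K and Q the same way about V: K = V + 20.9·n = (42.874, -55.325), Q = V − 20.9·n = (3.6954, -69.896). Then cos ∠VLQ = LV·LQ / (|LV||LQ|), giving 17.374°.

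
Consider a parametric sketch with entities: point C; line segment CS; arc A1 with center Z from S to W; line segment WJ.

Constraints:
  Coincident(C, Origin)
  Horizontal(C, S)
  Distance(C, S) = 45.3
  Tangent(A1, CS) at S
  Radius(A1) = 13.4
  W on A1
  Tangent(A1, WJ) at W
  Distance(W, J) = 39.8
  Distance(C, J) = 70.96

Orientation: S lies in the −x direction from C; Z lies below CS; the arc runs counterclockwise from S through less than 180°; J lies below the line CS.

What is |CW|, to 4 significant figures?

60.62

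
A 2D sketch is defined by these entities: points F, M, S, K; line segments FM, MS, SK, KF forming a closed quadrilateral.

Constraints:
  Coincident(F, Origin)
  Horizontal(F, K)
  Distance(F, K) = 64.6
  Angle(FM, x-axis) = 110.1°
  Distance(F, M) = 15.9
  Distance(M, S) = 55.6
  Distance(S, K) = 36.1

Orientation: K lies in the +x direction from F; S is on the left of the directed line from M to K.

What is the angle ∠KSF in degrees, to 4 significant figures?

84.45°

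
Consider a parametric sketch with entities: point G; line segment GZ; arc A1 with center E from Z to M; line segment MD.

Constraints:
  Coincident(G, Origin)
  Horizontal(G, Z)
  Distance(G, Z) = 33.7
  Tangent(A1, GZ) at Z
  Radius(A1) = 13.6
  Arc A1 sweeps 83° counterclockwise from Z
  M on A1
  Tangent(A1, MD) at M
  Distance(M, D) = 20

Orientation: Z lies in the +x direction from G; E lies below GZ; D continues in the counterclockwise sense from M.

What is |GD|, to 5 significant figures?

36.420

On A1, Z sits at bearing 90° from E; an 83° counterclockwise sweep puts M at bearing 173°, so M = E + 13.6·(cos 173°, sin 173°) = (20.201, -11.943). A1 meets MD tangentially, so EM is at right angles to MD, so MD runs along (−sin 173°, cos 173°); with |MD| = 20.0, D = (17.764, -31.793). Then |GD| = |D − G| = 36.420.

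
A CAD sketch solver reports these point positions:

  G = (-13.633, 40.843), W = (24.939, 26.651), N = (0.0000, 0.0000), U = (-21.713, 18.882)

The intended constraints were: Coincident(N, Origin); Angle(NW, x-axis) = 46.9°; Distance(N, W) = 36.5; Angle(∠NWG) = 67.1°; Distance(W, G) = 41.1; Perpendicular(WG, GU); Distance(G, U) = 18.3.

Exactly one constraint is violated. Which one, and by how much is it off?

Distance(G, U) = 18.3 — off by 5.10.

N = (0.00, 0.00) ✓; NW at 46.90° ✓; |NW| = 36.50 ✓; ∠NWG = 67.10° ✓; |WG| = 41.10 ✓; ∠(WG, GU) = 90.00° ✓; |GU| = 23.40 ✗.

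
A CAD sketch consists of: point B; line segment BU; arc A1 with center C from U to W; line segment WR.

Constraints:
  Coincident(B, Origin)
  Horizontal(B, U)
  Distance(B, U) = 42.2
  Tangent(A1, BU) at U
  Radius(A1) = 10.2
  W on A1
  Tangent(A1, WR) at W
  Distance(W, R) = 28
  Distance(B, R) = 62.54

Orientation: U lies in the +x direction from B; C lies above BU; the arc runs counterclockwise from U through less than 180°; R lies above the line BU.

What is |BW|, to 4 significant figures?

53.57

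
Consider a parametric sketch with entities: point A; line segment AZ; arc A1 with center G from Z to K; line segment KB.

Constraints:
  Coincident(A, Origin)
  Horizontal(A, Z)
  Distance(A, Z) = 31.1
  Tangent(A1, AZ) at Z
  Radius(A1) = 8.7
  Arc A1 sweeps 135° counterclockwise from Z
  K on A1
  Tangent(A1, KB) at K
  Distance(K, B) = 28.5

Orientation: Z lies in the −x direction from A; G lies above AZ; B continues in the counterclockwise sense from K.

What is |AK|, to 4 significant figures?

29.03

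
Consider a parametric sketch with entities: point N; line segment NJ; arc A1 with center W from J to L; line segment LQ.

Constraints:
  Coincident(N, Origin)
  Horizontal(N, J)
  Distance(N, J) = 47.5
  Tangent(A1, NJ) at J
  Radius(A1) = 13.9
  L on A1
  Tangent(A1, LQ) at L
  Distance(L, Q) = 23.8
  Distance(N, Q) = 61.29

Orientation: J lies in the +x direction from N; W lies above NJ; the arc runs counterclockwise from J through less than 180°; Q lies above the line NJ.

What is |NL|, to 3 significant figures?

62.8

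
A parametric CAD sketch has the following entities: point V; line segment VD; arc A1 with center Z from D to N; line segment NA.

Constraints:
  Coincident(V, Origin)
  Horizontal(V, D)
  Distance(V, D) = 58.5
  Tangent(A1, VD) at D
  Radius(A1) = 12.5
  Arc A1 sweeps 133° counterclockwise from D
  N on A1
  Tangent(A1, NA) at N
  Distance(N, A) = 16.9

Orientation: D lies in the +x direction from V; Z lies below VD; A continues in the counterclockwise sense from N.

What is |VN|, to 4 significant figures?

53.65

V is at the origin; VD is horizontal with |VD| = 58.5 and D on the +x side, so D = (58.50, 0.000). Tangency of A1 to VD means the radius ZD is perpendicular to VD, so Z = D + (0, -12.5) = (58.50, -12.50). On A1, D sits at bearing 90° from Z; a 133° counterclockwise sweep puts N at bearing 223°, so N = Z + 12.5·(cos 223°, sin 223°) = (49.36, -21.02). Then |VN| = |N − V| = 53.65.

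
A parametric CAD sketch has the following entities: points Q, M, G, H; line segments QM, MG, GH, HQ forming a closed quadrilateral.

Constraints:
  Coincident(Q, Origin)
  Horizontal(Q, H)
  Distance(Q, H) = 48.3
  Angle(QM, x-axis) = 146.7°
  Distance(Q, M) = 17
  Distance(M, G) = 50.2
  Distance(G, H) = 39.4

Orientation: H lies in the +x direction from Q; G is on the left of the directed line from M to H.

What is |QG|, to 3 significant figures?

45.2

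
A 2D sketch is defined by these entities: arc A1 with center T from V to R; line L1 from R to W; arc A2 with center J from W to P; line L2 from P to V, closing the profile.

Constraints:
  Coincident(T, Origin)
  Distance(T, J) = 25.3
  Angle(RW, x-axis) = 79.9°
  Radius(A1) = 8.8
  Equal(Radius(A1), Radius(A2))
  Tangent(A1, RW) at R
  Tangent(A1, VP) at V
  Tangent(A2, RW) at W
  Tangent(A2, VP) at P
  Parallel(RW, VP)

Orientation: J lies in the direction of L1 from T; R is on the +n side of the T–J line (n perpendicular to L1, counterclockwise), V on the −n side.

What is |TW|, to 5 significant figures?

26.787

The slot axis is L1's direction at 79.9°, so u = (cos 79.9°, sin 79.9°) = (0.17537, 0.98450) and n = (−sin 79.9°, cos 79.9°) = (-0.98450, 0.17537). T is at the origin and J lies 25.3 along u from T, so J = 25.3·u = (4.4368, 24.908). Tangency of A1 to both parallel lines with radius 8.8 puts R and V at T ± 8.8·n: R = (-8.6636, 1.5432), V = (8.6636, -1.5432). Equal radii place W and P the same way about J: W = J + 8.8·n = (-4.2268, 26.451), P = J − 8.8·n = (13.100, 23.365). Then |TW| = |W − T| = 26.787.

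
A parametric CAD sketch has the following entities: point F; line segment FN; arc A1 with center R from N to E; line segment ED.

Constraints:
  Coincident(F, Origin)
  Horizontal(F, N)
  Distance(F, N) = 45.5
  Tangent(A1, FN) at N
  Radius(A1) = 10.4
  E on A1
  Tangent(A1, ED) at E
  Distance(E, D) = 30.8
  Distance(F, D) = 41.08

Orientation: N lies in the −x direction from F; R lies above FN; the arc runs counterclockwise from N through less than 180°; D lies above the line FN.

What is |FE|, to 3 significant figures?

36.6

Checks: |FN| = 45.50 ✓; |RE| = 10.40 ✓; ∠(RE, ED) = 90.00° ✓; |ED| = 30.80 ✓; |FD| = 41.08 ✓.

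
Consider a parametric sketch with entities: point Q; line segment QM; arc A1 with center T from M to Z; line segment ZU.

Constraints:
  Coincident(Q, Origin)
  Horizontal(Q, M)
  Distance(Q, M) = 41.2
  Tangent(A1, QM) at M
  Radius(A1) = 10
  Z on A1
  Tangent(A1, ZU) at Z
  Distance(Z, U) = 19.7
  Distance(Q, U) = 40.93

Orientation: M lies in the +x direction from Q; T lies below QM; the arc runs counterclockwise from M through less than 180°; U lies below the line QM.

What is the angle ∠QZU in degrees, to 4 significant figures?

100.3°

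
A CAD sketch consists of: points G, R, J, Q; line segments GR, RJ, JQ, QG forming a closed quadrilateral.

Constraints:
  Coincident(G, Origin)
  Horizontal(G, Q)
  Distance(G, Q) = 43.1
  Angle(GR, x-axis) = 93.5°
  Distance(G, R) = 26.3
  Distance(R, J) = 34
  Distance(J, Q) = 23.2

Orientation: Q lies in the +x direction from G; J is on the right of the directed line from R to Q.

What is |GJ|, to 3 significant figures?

19.9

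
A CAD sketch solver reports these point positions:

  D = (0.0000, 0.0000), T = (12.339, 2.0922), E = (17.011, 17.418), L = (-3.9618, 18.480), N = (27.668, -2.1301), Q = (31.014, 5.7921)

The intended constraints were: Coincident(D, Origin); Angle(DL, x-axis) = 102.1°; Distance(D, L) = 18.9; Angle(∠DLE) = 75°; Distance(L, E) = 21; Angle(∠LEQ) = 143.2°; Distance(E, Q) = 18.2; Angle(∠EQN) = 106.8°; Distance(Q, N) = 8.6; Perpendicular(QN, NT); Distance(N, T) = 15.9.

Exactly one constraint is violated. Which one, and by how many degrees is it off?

Perpendicular(QN, NT) — off by 7.50°.

D = (0.00, 0.00) ✓; DL at 102.1° ✓; |DL| = 18.90 ✓; ∠DLE = 75.00° ✓; |LE| = 21.00 ✓; ∠LEQ = 143.2° ✓; |EQ| = 18.20 ✓; ∠EQN = 106.8° ✓; |QN| = 8.600 ✓; ∠(QN, NT) = 82.50° ✗; |NT| = 15.90 ✓.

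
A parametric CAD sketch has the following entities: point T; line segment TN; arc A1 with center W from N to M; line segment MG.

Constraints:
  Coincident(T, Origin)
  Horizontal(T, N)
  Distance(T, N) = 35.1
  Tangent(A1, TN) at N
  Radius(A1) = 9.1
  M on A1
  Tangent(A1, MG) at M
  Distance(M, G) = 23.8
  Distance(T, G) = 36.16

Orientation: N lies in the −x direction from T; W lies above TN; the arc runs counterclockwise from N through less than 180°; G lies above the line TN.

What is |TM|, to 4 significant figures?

27.16

Checks: |WM| = 9.100 ✓; ∠(WM, MG) = 90.00° ✓; |MG| = 23.80 ✓; |TG| = 36.16 ✓.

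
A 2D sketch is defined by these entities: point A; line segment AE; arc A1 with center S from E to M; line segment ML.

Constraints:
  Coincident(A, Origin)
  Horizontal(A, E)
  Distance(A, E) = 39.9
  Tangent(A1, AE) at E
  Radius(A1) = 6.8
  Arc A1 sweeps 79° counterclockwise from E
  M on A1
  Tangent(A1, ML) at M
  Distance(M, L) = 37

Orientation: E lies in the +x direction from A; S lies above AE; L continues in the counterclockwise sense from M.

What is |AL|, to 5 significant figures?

68.014

A is at the origin; AE is horizontal with |AE| = 39.9 and E on the +x side, so E = (39.900, 0.0000). Since A1 is tangent to AE there, SE ⟂ AE, so S = E + (0, 6.8) = (39.900, 6.8000). On A1, E sits at bearing -90° from S; a 79° counterclockwise sweep puts M at bearing -11°, so M = S + 6.8·(cos -11°, sin -11°) = (46.575, 5.5025). Tangency of A1 to ML means the radius SM is perpendicular to ML, so ML runs along (−sin -11°, cos -11°); with |ML| = 37.0, L = (53.635, 41.823). Then |AL| = |L − A| = 68.014.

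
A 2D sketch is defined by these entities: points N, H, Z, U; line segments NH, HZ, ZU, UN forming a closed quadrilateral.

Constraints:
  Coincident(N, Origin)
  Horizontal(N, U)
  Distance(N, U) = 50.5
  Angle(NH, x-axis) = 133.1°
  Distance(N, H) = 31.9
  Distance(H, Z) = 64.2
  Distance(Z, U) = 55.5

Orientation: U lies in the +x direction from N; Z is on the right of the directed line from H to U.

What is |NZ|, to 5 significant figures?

34.861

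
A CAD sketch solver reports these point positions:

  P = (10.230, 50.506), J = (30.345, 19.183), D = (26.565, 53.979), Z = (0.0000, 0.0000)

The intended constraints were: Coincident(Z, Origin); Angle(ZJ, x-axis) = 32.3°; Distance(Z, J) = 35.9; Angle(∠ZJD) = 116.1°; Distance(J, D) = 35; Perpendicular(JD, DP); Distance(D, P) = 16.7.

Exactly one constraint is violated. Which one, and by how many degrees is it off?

Perpendicular(JD, DP) — off by 5.80°.

Z = (0.00, 0.00) ✓; ZJ at 32.30° ✓; |ZJ| = 35.90 ✓; ∠ZJD = 116.1° ✓; |JD| = 35.00 ✓; ∠(JD, DP) = 95.80° ✗; |DP| = 16.70 ✓.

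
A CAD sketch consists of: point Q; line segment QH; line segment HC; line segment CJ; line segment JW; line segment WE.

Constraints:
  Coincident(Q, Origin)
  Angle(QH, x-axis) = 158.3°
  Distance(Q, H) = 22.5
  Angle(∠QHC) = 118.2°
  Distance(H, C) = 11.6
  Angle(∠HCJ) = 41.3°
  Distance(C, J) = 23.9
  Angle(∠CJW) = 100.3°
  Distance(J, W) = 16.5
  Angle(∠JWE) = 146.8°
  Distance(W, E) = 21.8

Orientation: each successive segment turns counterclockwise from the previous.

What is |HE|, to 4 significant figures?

30.24

∠CJW = 100.3° gives JW at 78.50° from the x-axis; with |JW| = 16.5, W = (-2.594, 16.52). ∠JWE = 146.8° gives WE at 111.7° from the x-axis; with |WE| = 21.8, E = (-10.65, 36.77). Then |HE| = |E − H| = 30.24.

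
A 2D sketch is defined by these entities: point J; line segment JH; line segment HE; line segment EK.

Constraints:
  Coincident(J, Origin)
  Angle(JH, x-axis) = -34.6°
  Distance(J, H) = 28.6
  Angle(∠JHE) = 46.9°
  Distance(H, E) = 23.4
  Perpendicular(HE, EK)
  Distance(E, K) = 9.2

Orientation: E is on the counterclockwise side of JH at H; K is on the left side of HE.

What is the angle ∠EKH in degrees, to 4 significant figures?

68.54°

∠JHE = 46.9°, so HE runs at -34.6° + (180° − 46.9°) = 98.50° from the x-axis; with |HE| = 23.4, E = H + 23.4·(cos 98.50°, sin 98.50°) = (20.08, 6.903). HE is perpendicular to EK; with |EK| = 9.2 on the left of HE, K = E + 9.2·(-0.9890, -0.1478) = (10.98, 5.543). Then cos ∠EKH = KE·KH / (|KE||KH|), giving 68.54°.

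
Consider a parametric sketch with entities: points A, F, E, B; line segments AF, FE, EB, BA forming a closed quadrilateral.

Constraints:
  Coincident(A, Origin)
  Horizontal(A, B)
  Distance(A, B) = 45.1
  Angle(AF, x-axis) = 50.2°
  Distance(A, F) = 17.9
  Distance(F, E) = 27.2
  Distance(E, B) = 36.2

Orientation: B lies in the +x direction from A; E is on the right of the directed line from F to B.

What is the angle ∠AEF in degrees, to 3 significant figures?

40.4°

A is at the origin; AB is horizontal with |AB| = 45.1 and B in +x, so B = (45.1, 0). AF runs at 50.2° with |AF| = 17.9, so F = (11.5, 13.8). E is determined by |FE| = 27.2 and |EB| = 36.2 together: it lies at the intersection of circle(F, 27.2) and circle(B, 36.2). With |FB| = 36.3, the foot of the radical line on FB is 10.3 from F and the perpendicular offset is √(27.2² − 10.3²) = 25.2. Taking the right-of-FB solution: E = (11.5, -13.4).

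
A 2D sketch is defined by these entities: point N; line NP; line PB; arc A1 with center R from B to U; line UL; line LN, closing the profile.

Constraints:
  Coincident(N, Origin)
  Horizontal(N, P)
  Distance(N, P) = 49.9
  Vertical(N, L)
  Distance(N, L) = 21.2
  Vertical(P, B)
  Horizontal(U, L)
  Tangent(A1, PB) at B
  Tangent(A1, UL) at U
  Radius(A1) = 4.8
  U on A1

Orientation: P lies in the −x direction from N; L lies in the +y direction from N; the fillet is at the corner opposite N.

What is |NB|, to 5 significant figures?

52.526

N is at the origin; NP is horizontal with |NP| = 49.9 and P on the −x side, so P = (-49.900, 0.0000). NL is vertical with |NL| = 21.2 and L on the +y side, so L = (0.0000, 21.200). The virtual corner opposite N is at (-49.900, 21.200). Since A1 is tangent to PB there, RB ⟂ PB and since A1 is tangent to UL there, RU ⟂ UL, with radius 4.8, so the center R sits 4.8 in from both sides at R = (-45.100, 16.400). That places the tangent points at B = (-49.900, 16.400) on PB and U = (-45.100, 21.200) on UL. Then |NB| = |B − N| = 52.526.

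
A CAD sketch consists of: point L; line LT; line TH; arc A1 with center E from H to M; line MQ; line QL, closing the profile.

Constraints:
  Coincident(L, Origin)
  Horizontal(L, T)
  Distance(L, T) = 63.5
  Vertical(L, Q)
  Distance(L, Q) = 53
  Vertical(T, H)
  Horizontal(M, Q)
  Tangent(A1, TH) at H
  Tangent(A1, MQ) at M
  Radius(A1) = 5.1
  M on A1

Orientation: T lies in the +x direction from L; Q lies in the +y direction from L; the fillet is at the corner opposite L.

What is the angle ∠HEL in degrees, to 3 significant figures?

141°

L is at the origin; LT is horizontal with |LT| = 63.5 and T on the +x side, so T = (63.5, 0.00). L and Q share the same x with |LQ| = 53.0 and Q on the +y side, so Q = (0.00, 53.0). The virtual corner opposite L is at (63.5, 53.0). The tangent condition forces EH to be normal to TH and A1 meets MQ tangentially, so EM is at right angles to MQ, with radius 5.1, so the center E sits 5.1 in from both sides at E = (58.4, 47.9). That places the tangent points at H = (63.5, 47.9) on TH and M = (58.4, 53.0) on MQ. Then cos ∠HEL = EH·EL / (|EH||EL|), giving 141°.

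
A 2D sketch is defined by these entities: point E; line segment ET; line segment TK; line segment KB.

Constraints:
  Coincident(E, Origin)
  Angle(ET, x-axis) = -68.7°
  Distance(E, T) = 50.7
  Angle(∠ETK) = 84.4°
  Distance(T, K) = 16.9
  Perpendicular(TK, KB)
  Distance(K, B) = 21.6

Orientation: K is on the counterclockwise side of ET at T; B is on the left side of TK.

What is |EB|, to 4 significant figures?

31.24

∠ETK = 84.4°, so TK runs at -68.7° + (180° − 84.4°) = 26.90° from the x-axis; with |TK| = 16.9, K = T + 16.9·(cos 26.90°, sin 26.90°) = (33.49, -39.59). TK ⟂ KB; with |KB| = 21.6 on the left of TK, B = K + 21.6·(-0.4524, 0.8918) = (23.72, -20.33). Then |EB| = |B − E| = 31.24.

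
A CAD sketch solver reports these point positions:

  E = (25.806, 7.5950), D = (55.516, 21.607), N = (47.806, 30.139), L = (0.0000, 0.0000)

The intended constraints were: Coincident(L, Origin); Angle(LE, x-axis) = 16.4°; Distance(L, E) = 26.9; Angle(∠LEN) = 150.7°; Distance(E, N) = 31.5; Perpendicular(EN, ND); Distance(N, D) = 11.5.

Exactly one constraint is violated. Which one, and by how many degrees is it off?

Perpendicular(EN, ND) — off by 3.60°.

L = (0.00, 0.00) ✓; LE at 16.40° ✓; |LE| = 26.90 ✓; ∠LEN = 150.7° ✓; |EN| = 31.50 ✓; ∠(EN, ND) = 93.60° ✗; |ND| = 11.50 ✓.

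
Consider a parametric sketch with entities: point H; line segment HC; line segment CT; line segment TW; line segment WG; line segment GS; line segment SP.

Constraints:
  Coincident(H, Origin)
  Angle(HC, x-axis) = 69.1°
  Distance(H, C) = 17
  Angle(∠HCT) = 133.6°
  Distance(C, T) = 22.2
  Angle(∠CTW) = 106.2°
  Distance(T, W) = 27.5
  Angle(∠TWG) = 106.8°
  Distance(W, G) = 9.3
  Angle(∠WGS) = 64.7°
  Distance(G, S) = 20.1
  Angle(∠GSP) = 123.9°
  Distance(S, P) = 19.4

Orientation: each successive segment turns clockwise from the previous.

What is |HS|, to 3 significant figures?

31.1

H is at the origin; HC runs at 69.1° with length 17.0, so C = (6.06, 15.9). ∠HCT = 133.6° gives CT at 22.7° from the x-axis; with |CT| = 22.2, T = (26.5, 24.4). ∠CTW = 106.2° gives TW at -51.1° from the x-axis; with |TW| = 27.5, W = (43.8, 3.05). ∠TWG = 106.8° gives WG at -124° from the x-axis; with |WG| = 9.3, G = (38.6, -4.64). ∠WGS = 64.7° gives GS at 120° from the x-axis; with |GS| = 20.1, S = (28.4, 12.7). Then |HS| = |S − H| = 31.1.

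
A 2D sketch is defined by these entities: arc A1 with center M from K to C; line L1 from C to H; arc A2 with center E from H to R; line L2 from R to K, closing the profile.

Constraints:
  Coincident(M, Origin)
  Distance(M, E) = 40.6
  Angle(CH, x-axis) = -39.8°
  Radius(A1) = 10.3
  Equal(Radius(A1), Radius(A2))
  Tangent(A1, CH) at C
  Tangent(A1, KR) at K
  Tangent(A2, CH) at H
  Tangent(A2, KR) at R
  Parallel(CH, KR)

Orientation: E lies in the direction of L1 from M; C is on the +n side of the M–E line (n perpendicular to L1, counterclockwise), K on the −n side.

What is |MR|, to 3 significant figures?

41.9

The slot axis is L1's direction at -39.8°, so u = (cos -39.8°, sin -39.8°) = (0.768, -0.640) and n = (−sin -39.8°, cos -39.8°) = (0.640, 0.768). M is at the origin and E lies 40.6 along u from M, so E = 40.6·u = (31.2, -26.0). Tangency of A1 to both parallel lines with radius 10.3 puts C and K at M ± 10.3·n: C = (6.59, 7.91), K = (-6.59, -7.91). Equal radii place H and R the same way about E: H = E + 10.3·n = (37.8, -18.1), R = E − 10.3·n = (24.6, -33.9). Then |MR| = |R − M| = 41.9.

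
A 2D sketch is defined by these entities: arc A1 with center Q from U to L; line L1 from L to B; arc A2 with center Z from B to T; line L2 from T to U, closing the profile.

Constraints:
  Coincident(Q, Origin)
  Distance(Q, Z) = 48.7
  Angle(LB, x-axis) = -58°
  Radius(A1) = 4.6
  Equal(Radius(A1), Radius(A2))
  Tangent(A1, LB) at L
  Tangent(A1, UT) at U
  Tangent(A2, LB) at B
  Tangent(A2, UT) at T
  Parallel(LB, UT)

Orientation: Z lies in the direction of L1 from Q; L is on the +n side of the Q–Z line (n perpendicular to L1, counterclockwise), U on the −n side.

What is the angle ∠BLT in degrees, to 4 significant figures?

10.70°

The slot axis is L1's direction at -58.0°, so u = (cos -58.0°, sin -58.0°) = (0.5299, -0.8480) and n = (−sin -58.0°, cos -58.0°) = (0.8480, 0.5299). Q is at the origin and Z lies 48.7 along u from Q, so Z = 48.7·u = (25.81, -41.30). Tangency of A1 to both parallel lines with radius 4.6 puts L and U at Q ± 4.6·n: L = (3.901, 2.438), U = (-3.901, -2.438). Equal radii place B and T the same way about Z: B = Z + 4.6·n = (29.71, -38.86), T = Z − 4.6·n = (21.91, -43.74). Then cos ∠BLT = LB·LT / (|LB||LT|), giving 10.70°.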